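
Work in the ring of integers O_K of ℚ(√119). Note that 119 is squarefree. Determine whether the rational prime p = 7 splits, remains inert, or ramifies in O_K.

119 mod 4 = 3, hence disc K = 4·119 = 476 and O_K = ℤ[√119].
disc(K) = 476 = 7·68, so p = 7 is ramified.

7 is ramified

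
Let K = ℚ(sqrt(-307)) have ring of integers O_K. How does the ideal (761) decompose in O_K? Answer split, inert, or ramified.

remains prime (inert)

Since -307 ≡ 1 mod 4, the ring of integers is ℤ[(1+√-307)/2] with discriminant -307.
Since gcd(761, -307) = 1 the prime 761 does not ramify.
Compute (-307/761) via Euler: 454^((761-1)/2) mod 761 = 760, so (-307/761) = -1.
Legendre symbol -1 ⇒ 761 is inert.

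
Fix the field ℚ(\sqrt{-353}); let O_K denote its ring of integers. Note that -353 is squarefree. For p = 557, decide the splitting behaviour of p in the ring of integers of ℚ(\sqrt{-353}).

Since -353 ≢ 1 mod 4, the ring of integers is ℤ[√-353] with discriminant 4·(-353) = -1412.
disc(K) = -1412 is not divisible by 557; 557 is unramified.
(-353/557) = 204^278 mod 557 = 556, giving Legendre symbol -1.
(-353/557) = -1, so 557 is inert.

557 remains inert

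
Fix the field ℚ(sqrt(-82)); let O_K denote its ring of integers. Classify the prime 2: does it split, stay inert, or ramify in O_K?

ramified — (2) = 𝔭²

d = -82 ≡ 2 (mod 4), so O_K = ℤ[√-82] and disc(K) = 4d = -328.
2 divides disc(K) = -328, so 2 ramifies.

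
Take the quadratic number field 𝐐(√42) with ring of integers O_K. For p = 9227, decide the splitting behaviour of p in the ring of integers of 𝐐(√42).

Since 42 ≢ 1 mod 4, the ring of integers is ℤ[√42] with discriminant 4·42 = 168.
disc(K) = 168 is not divisible by 9227; 9227 is unramified.
(42/9227) = 42^4613 mod 9227 = 1, giving Legendre symbol 1.
Legendre symbol 1 ⇒ 9227 is split.

splits completely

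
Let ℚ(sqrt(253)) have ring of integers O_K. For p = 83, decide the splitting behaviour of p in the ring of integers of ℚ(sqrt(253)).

83 splits in O_K

d = 253 ≡ 1 (mod 4), so O_K = ℤ[(1+√253)/2] and disc(K) = d = 253.
Since gcd(83, 253) = 1 the prime 83 does not ramify.
Compute (253/83) via Euler: 4^((83-1)/2) mod 83 = 1, so (253/83) = 1.
d is a quadratic residue mod p, hence 83 splits in O_K.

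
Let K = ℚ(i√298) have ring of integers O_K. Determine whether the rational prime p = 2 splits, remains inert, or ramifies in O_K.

p ramifies

Since -298 ≢ 1 mod 4, the ring of integers is ℤ[√-298] with discriminant 4·(-298) = -1192.
disc(K) = -1192 = 2·(-596), so p = 2 is ramified.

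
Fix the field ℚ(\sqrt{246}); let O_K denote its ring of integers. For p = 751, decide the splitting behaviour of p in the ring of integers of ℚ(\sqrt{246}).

d = 246 ≡ 2 (mod 4), so O_K = ℤ[√246] and disc(K) = 4d = 984.
751 ∤ 984, so 751 is unramified.
(246/751) = 246^375 mod 751 = 1, giving Legendre symbol 1.
d is a quadratic residue mod p, hence 751 splits in O_K.

751 splits in O_K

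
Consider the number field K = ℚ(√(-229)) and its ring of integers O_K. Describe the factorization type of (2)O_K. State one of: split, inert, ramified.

ramifies in O_K

-229 mod 4 = 3, hence disc K = 4·(-229) = -916 and O_K = ℤ[√-229].
Ramification test: 2 | -916. The prime 2 ramifies in K.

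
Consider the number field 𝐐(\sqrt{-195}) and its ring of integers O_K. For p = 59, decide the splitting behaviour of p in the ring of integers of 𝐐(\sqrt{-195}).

split

d = -195 ≡ 1 (mod 4), so O_K = ℤ[(1+√-195)/2] and disc(K) = d = -195.
disc(K) = -195 is not divisible by 59; 59 is unramified.
Euler's criterion: (-195)^29 mod 59 = 1. Thus (-195|59) = 1.
(-195/59) = 1, so 59 splits.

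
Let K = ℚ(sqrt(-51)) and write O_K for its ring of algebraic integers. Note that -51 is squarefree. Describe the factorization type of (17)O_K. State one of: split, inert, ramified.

ramified — (17) = 𝔭²

Since -51 ≡ 1 mod 4, the ring of integers is ℤ[(1+√-51)/2] with discriminant -51.
17 divides disc(K) = -51, so 17 ramifies.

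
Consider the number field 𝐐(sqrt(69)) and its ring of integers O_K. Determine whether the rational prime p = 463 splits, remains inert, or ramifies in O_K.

463 splits in O_K

Since 69 ≡ 1 mod 4, the ring of integers is ℤ[(1+√69)/2] with discriminant 69.
disc(K) = 69 is not divisible by 463; 463 is unramified.
Euler's criterion: 69^231 mod 463 = 1. Thus (69|463) = 1.
Legendre symbol 1 ⇒ 463 is split.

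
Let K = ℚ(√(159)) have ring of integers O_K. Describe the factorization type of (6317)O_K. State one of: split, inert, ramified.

159 mod 4 = 3, hence disc K = 4·159 = 636 and O_K = ℤ[√159].
disc(K) = 636 is not divisible by 6317; 6317 is unramified.
Legendre symbol by Euler's criterion: (159/6317) ≡ 159^3158 ≡ 6316 (mod 6317), i.e. (159/6317) = -1.
(159/6317) = -1, so 6317 is inert.

remains prime (inert)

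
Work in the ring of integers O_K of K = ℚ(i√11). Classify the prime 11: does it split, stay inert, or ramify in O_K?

ramifies in O_K

Since -11 ≡ 1 mod 4, the ring of integers is ℤ[(1+√-11)/2] with discriminant -11.
11 divides disc(K) = -11, so 11 ramifies.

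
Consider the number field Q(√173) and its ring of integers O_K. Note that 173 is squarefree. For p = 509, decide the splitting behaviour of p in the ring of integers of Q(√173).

p splits

173 mod 4 = 1, hence disc K = 173 and O_K = ℤ[(1+√173)/2].
Since gcd(509, 173) = 1 the prime 509 does not ramify.
Euler's criterion: 173^254 mod 509 = 1. Thus (173|509) = 1.
(173/509) = 1, so 509 splits.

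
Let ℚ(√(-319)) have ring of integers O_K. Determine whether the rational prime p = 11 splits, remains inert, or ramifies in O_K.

ramifies in O_K

Since -319 ≡ 1 mod 4, the ring of integers is ℤ[(1+√-319)/2] with discriminant -319.
11 divides disc(K) = -319, so 11 ramifies.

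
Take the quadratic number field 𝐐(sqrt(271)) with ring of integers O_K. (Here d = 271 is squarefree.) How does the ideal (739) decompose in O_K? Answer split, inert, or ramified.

Since 271 ≢ 1 mod 4, the ring of integers is ℤ[√271] with discriminant 4·271 = 1084.
739 ∤ 1084, so 739 is unramified.
Compute (271/739) via Euler: 271^((739-1)/2) mod 739 = 1, so (271/739) = 1.
Legendre symbol 1 ⇒ 739 is split.

split — (739) = 𝔭₁𝔭₂ with 𝔭₁ ≠ 𝔭₂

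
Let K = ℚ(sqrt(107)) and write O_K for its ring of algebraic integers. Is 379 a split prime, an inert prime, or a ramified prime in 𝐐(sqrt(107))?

107 mod 4 = 3, hence disc K = 4·107 = 428 and O_K = ℤ[√107].
379 ∤ 428, so 379 is unramified.
(107/379) = 107^189 mod 379 = 1, giving Legendre symbol 1.
(107/379) = 1, so 379 splits.

p splits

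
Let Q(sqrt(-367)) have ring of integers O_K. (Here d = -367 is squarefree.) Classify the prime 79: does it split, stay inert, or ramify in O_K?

-367 mod 4 = 1, hence disc K = -367 and O_K = ℤ[(1+√-367)/2].
disc(K) = -367 is not divisible by 79; 79 is unramified.
(-367/79) = 28^39 mod 79 = 78, giving Legendre symbol -1.
Legendre symbol -1 ⇒ 79 is inert.

p is inert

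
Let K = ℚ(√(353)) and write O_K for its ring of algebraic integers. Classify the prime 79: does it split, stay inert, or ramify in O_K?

d = 353 ≡ 1 (mod 4), so O_K = ℤ[(1+√353)/2] and disc(K) = d = 353.
Since gcd(79, 353) = 1 the prime 79 does not ramify.
Legendre symbol by Euler's criterion: (353/79) ≡ 353^39 ≡ 78 (mod 79), i.e. (353/79) = -1.
Legendre symbol -1 ⇒ 79 is inert.

p is inert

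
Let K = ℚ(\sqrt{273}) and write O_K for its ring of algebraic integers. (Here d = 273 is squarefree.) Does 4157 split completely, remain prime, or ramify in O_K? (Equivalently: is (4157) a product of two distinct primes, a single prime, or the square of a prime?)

split

Since 273 ≡ 1 mod 4, the ring of integers is ℤ[(1+√273)/2] with discriminant 273.
4157 ∤ 273, so 4157 is unramified.
Compute (273/4157) via Euler: 273^((4157-1)/2) mod 4157 = 1, so (273/4157) = 1.
Legendre symbol 1 ⇒ 4157 is split.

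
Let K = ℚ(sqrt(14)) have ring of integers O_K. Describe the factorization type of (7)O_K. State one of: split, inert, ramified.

Since 14 ≢ 1 mod 4, the ring of integers is ℤ[√14] with discriminant 4·14 = 56.
Ramification test: 7 | 56. The prime 7 ramifies in K.

ramified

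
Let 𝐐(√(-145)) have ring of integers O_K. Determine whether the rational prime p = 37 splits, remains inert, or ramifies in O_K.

-145 mod 4 = 3, hence disc K = 4·(-145) = -580 and O_K = ℤ[√-145].
Since gcd(37, -580) = 1 the prime 37 does not ramify.
(-145/37) = 3^18 mod 37 = 1, giving Legendre symbol 1.
d is a quadratic residue mod p, hence 37 splits in O_K.

37 splits in O_K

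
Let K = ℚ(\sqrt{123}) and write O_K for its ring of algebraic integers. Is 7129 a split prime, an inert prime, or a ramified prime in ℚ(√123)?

p splits

d = 123 ≡ 3 (mod 4), so O_K = ℤ[√123] and disc(K) = 4d = 492.
Since gcd(7129, 492) = 1 the prime 7129 does not ramify.
(123/7129) = 123^3564 mod 7129 = 1, giving Legendre symbol 1.
d is a quadratic residue mod p, hence 7129 splits in O_K.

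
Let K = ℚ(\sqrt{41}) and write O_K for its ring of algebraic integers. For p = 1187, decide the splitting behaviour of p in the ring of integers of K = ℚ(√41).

p splits

41 mod 4 = 1, hence disc K = 41 and O_K = ℤ[(1+√41)/2].
1187 ∤ 41, so 1187 is unramified.
Legendre symbol by Euler's criterion: (41/1187) ≡ 41^593 ≡ 1 (mod 1187), i.e. (41/1187) = 1.
Legendre symbol 1 ⇒ 1187 is split.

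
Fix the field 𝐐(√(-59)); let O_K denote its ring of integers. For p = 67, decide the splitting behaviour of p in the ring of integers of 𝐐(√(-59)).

-59 mod 4 = 1, hence disc K = -59 and O_K = ℤ[(1+√-59)/2].
disc(K) = -59 is not divisible by 67; 67 is unramified.
Legendre symbol by Euler's criterion: (-59/67) ≡ (-59)^33 ≡ 66 (mod 67), i.e. (-59/67) = -1.
(-59/67) = -1, so 67 is inert.

inert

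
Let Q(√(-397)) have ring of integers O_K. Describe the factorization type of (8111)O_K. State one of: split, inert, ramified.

Since -397 ≢ 1 mod 4, the ring of integers is ℤ[√-397] with discriminant 4·(-397) = -1588.
8111 ∤ -1588, so 8111 is unramified.
Compute (-397/8111) via Euler: 7714^((8111-1)/2) mod 8111 = 8110, so (-397/8111) = -1.
Legendre symbol -1 ⇒ 8111 is inert.

8111 remains inert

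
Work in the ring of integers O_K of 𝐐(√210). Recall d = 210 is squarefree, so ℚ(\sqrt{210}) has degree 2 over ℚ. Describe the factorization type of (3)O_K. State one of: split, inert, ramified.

ramified — (3) = 𝔭²

Since 210 ≢ 1 mod 4, the ring of integers is ℤ[√210] with discriminant 4·210 = 840.
3 divides disc(K) = 840, so 3 ramifies.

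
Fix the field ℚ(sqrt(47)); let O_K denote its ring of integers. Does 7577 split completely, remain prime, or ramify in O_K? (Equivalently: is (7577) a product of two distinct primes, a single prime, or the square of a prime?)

p is inert

Since 47 ≢ 1 mod 4, the ring of integers is ℤ[√47] with discriminant 4·47 = 188.
Since gcd(7577, 188) = 1 the prime 7577 does not ramify.
(47/7577) = 47^3788 mod 7577 = 7576, giving Legendre symbol -1.
d is a non-residue mod p, hence 7577 remains inert in O_K.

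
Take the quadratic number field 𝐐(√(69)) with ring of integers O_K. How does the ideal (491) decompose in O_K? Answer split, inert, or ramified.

d = 69 ≡ 1 (mod 4), so O_K = ℤ[(1+√69)/2] and disc(K) = d = 69.
disc(K) = 69 is not divisible by 491; 491 is unramified.
Euler's criterion: 69^245 mod 491 = 490. Thus (69|491) = -1.
(69/491) = -1, so 491 is inert.

p is inert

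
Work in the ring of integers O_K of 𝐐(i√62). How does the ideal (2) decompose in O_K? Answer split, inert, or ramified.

-62 mod 4 = 2, hence disc K = 4·(-62) = -248 and O_K = ℤ[√-62].
disc(K) = -248 = 2·(-124), so p = 2 is ramified.

ramified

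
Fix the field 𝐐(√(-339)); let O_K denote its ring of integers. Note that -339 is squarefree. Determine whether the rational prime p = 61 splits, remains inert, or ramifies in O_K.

splits completely

d = -339 ≡ 1 (mod 4), so O_K = ℤ[(1+√-339)/2] and disc(K) = d = -339.
Since gcd(61, -339) = 1 the prime 61 does not ramify.
(-339/61) = 27^30 mod 61 = 1, giving Legendre symbol 1.
Legendre symbol 1 ⇒ 61 is split.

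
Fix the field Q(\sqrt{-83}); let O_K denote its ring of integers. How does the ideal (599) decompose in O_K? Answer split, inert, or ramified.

inert — (599) stays prime in O_K

-83 mod 4 = 1, hence disc K = -83 and O_K = ℤ[(1+√-83)/2].
disc(K) = -83 is not divisible by 599; 599 is unramified.
Compute (-83/599) via Euler: 516^((599-1)/2) mod 599 = 598, so (-83/599) = -1.
Legendre symbol -1 ⇒ 599 is inert.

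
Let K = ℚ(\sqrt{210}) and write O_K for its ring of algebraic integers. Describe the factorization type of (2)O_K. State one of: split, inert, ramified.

d = 210 ≡ 2 (mod 4), so O_K = ℤ[√210] and disc(K) = 4d = 840.
disc(K) = 840 = 2·420, so p = 2 is ramified.

2 is ramified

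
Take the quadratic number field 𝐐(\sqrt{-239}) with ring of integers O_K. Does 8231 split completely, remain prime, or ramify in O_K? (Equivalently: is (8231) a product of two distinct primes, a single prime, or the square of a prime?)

remains prime (inert)

-239 mod 4 = 1, hence disc K = -239 and O_K = ℤ[(1+√-239)/2].
8231 ∤ -239, so 8231 is unramified.
Legendre symbol by Euler's criterion: (-239/8231) ≡ (-239)^4115 ≡ 8230 (mod 8231), i.e. (-239/8231) = -1.
d is a non-residue mod p, hence 8231 remains inert in O_K.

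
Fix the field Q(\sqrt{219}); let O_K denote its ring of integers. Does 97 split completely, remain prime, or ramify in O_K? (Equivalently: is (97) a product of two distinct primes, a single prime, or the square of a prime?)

d = 219 ≡ 3 (mod 4), so O_K = ℤ[√219] and disc(K) = 4d = 876.
97 ∤ 876, so 97 is unramified.
Euler's criterion: 219^48 mod 97 = 1. Thus (219|97) = 1.
d is a quadratic residue mod p, hence 97 splits in O_K.

97 splits in O_K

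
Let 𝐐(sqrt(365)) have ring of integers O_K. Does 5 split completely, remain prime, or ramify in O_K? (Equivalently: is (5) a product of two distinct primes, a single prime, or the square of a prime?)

ramified

365 mod 4 = 1, hence disc K = 365 and O_K = ℤ[(1+√365)/2].
5 divides disc(K) = 365, so 5 ramifies.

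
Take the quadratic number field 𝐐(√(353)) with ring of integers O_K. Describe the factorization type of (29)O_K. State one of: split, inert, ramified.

353 mod 4 = 1, hence disc K = 353 and O_K = ℤ[(1+√353)/2].
disc(K) = 353 is not divisible by 29; 29 is unramified.
Compute (353/29) via Euler: 5^((29-1)/2) mod 29 = 1, so (353/29) = 1.
Legendre symbol 1 ⇒ 29 is split.

split — (29) = 𝔭₁𝔭₂ with 𝔭₁ ≠ 𝔭₂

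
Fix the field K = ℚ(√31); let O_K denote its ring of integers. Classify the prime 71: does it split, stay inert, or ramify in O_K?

remains prime (inert)

31 mod 4 = 3, hence disc K = 4·31 = 124 and O_K = ℤ[√31].
71 ∤ 124, so 71 is unramified.
Compute (31/71) via Euler: 31^((71-1)/2) mod 71 = 70, so (31/71) = -1.
d is a non-residue mod p, hence 71 remains inert in O_K.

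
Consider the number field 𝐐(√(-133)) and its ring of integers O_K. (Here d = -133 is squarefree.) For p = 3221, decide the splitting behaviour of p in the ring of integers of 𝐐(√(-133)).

remains prime (inert)

Since -133 ≢ 1 mod 4, the ring of integers is ℤ[√-133] with discriminant 4·(-133) = -532.
Since gcd(3221, -532) = 1 the prime 3221 does not ramify.
Euler's criterion: (-133)^1610 mod 3221 = 3220. Thus (-133|3221) = -1.
(-133/3221) = -1, so 3221 is inert.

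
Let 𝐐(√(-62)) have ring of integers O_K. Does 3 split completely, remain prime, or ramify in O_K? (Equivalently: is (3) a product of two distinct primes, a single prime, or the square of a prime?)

split — (3) = 𝔭₁𝔭₂ with 𝔭₁ ≠ 𝔭₂

d = -62 ≡ 2 (mod 4), so O_K = ℤ[√-62] and disc(K) = 4d = -248.
disc(K) = -248 is not divisible by 3; 3 is unramified.
Legendre symbol by Euler's criterion: (-62/3) ≡ (-62)^1 ≡ 1 (mod 3), i.e. (-62/3) = 1.
(-62/3) = 1, so 3 splits.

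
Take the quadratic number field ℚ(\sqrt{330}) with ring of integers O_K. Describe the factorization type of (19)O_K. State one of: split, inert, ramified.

330 mod 4 = 2, hence disc K = 4·330 = 1320 and O_K = ℤ[√330].
19 ∤ 1320, so 19 is unramified.
Euler's criterion: 330^9 mod 19 = 1. Thus (330|19) = 1.
(330/19) = 1, so 19 splits.

split — (19) = 𝔭₁𝔭₂ with 𝔭₁ ≠ 𝔭₂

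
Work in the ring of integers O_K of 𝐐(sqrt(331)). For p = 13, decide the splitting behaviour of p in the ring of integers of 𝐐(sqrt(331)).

inert

d = 331 ≡ 3 (mod 4), so O_K = ℤ[√331] and disc(K) = 4d = 1324.
Since gcd(13, 1324) = 1 the prime 13 does not ramify.
(331/13) = 6^6 mod 13 = 12, giving Legendre symbol -1.
(331/13) = -1, so 13 is inert.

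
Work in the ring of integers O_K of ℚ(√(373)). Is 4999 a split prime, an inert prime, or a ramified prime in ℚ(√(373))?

373 mod 4 = 1, hence disc K = 373 and O_K = ℤ[(1+√373)/2].
disc(K) = 373 is not divisible by 4999; 4999 is unramified.
Compute (373/4999) via Euler: 373^((4999-1)/2) mod 4999 = 4998, so (373/4999) = -1.
(373/4999) = -1, so 4999 is inert.

remains prime (inert)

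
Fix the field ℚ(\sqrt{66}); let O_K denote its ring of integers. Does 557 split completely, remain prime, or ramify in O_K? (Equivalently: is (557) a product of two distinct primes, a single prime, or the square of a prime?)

Since 66 ≢ 1 mod 4, the ring of integers is ℤ[√66] with discriminant 4·66 = 264.
557 ∤ 264, so 557 is unramified.
Euler's criterion: 66^278 mod 557 = 556. Thus (66|557) = -1.
d is a non-residue mod p, hence 557 remains inert in O_K.

557 remains inert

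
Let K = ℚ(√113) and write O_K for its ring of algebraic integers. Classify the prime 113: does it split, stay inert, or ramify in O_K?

Since 113 ≡ 1 mod 4, the ring of integers is ℤ[(1+√113)/2] with discriminant 113.
Ramification test: 113 | 113. The prime 113 ramifies in K.

ramifies in O_K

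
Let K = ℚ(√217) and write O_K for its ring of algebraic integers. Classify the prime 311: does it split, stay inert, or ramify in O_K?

p is inert

Since 217 ≡ 1 mod 4, the ring of integers is ℤ[(1+√217)/2] with discriminant 217.
311 ∤ 217, so 311 is unramified.
Legendre symbol by Euler's criterion: (217/311) ≡ 217^155 ≡ 310 (mod 311), i.e. (217/311) = -1.
(217/311) = -1, so 311 is inert.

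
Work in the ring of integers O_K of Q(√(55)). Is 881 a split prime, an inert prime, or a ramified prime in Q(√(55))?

splits completely

Since 55 ≢ 1 mod 4, the ring of integers is ℤ[√55] with discriminant 4·55 = 220.
Since gcd(881, 220) = 1 the prime 881 does not ramify.
Compute (55/881) via Euler: 55^((881-1)/2) mod 881 = 1, so (55/881) = 1.
d is a quadratic residue mod p, hence 881 splits in O_K.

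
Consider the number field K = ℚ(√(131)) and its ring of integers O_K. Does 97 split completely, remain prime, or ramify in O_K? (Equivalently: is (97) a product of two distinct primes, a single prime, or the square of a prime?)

Since 131 ≢ 1 mod 4, the ring of integers is ℤ[√131] with discriminant 4·131 = 524.
Since gcd(97, 524) = 1 the prime 97 does not ramify.
(131/97) = 34^48 mod 97 = 96, giving Legendre symbol -1.
(131/97) = -1, so 97 is inert.

inert — (97) stays prime in O_K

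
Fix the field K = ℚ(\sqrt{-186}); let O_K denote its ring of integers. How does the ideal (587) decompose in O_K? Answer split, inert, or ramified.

splits completely

-186 mod 4 = 2, hence disc K = 4·(-186) = -744 and O_K = ℤ[√-186].
587 ∤ -744, so 587 is unramified.
Euler's criterion: (-186)^293 mod 587 = 1. Thus (-186|587) = 1.
d is a quadratic residue mod p, hence 587 splits in O_K.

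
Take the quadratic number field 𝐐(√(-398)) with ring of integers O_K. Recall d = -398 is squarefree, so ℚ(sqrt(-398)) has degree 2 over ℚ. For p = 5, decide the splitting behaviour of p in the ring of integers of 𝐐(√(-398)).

inert

d = -398 ≡ 2 (mod 4), so O_K = ℤ[√-398] and disc(K) = 4d = -1592.
5 ∤ -1592, so 5 is unramified.
Euler's criterion: (-398)^2 mod 5 = 4. Thus (-398|5) = -1.
Legendre symbol -1 ⇒ 5 is inert.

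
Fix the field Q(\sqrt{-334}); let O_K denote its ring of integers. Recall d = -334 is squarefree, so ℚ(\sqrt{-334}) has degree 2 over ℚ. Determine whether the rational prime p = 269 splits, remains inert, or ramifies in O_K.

Since -334 ≢ 1 mod 4, the ring of integers is ℤ[√-334] with discriminant 4·(-334) = -1336.
Since gcd(269, -1336) = 1 the prime 269 does not ramify.
Compute (-334/269) via Euler: 204^((269-1)/2) mod 269 = 1, so (-334/269) = 1.
d is a quadratic residue mod p, hence 269 splits in O_K.

split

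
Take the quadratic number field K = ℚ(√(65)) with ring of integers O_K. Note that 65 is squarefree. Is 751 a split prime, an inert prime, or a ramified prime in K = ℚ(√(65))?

split

Since 65 ≡ 1 mod 4, the ring of integers is ℤ[(1+√65)/2] with discriminant 65.
Since gcd(751, 65) = 1 the prime 751 does not ramify.
Compute (65/751) via Euler: 65^((751-1)/2) mod 751 = 1, so (65/751) = 1.
d is a quadratic residue mod p, hence 751 splits in O_K.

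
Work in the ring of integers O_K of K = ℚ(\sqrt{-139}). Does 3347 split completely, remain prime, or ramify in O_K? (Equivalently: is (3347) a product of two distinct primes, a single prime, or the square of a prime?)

split

d = -139 ≡ 1 (mod 4), so O_K = ℤ[(1+√-139)/2] and disc(K) = d = -139.
3347 ∤ -139, so 3347 is unramified.
Euler's criterion: (-139)^1673 mod 3347 = 1. Thus (-139|3347) = 1.
Legendre symbol 1 ⇒ 3347 is split.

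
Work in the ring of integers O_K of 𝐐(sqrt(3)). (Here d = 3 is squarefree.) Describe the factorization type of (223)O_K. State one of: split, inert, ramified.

3 mod 4 = 3, hence disc K = 4·3 = 12 and O_K = ℤ[√3].
Since gcd(223, 12) = 1 the prime 223 does not ramify.
Euler's criterion: 3^111 mod 223 = 222. Thus (3|223) = -1.
(3/223) = -1, so 223 is inert.

inert — (223) stays prime in O_K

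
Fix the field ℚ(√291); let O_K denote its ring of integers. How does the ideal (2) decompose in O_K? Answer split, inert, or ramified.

Since 291 ≢ 1 mod 4, the ring of integers is ℤ[√291] with discriminant 4·291 = 1164.
disc(K) = 1164 = 2·582, so p = 2 is ramified.

2 is ramified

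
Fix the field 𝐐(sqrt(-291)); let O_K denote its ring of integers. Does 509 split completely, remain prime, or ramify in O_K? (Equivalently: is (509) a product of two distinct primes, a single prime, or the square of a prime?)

inert — (509) stays prime in O_K

Since -291 ≡ 1 mod 4, the ring of integers is ℤ[(1+√-291)/2] with discriminant -291.
Since gcd(509, -291) = 1 the prime 509 does not ramify.
Compute (-291/509) via Euler: 218^((509-1)/2) mod 509 = 508, so (-291/509) = -1.
d is a non-residue mod p, hence 509 remains inert in O_K.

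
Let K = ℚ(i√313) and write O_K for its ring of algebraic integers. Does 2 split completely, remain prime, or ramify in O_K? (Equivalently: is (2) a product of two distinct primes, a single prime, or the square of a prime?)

ramifies in O_K

d = -313 ≡ 3 (mod 4), so O_K = ℤ[√-313] and disc(K) = 4d = -1252.
2 divides disc(K) = -1252, so 2 ramifies.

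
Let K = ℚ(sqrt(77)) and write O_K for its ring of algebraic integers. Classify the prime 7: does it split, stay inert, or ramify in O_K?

ramified

77 mod 4 = 1, hence disc K = 77 and O_K = ℤ[(1+√77)/2].
Ramification test: 7 | 77. The prime 7 ramifies in K.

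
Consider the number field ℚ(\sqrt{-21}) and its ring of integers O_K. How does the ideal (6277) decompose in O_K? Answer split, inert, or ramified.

d = -21 ≡ 3 (mod 4), so O_K = ℤ[√-21] and disc(K) = 4d = -84.
disc(K) = -84 is not divisible by 6277; 6277 is unramified.
Euler's criterion: (-21)^3138 mod 6277 = 6276. Thus (-21|6277) = -1.
d is a non-residue mod p, hence 6277 remains inert in O_K.

p is inert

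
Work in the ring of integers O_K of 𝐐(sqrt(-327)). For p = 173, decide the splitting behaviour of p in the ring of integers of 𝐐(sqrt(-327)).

-327 mod 4 = 1, hence disc K = -327 and O_K = ℤ[(1+√-327)/2].
Since gcd(173, -327) = 1 the prime 173 does not ramify.
Compute (-327/173) via Euler: 19^((173-1)/2) mod 173 = 172, so (-327/173) = -1.
Legendre symbol -1 ⇒ 173 is inert.

inert — (173) stays prime in O_K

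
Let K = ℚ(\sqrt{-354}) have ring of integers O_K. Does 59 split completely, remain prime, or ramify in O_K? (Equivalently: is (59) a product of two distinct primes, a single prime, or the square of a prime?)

p ramifies

d = -354 ≡ 2 (mod 4), so O_K = ℤ[√-354] and disc(K) = 4d = -1416.
59 divides disc(K) = -1416, so 59 ramifies.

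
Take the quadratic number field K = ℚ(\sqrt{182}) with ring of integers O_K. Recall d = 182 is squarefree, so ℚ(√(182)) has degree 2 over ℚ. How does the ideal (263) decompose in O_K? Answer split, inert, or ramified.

182 mod 4 = 2, hence disc K = 4·182 = 728 and O_K = ℤ[√182].
263 ∤ 728, so 263 is unramified.
Euler's criterion: 182^131 mod 263 = 262. Thus (182|263) = -1.
(182/263) = -1, so 263 is inert.

remains prime (inert)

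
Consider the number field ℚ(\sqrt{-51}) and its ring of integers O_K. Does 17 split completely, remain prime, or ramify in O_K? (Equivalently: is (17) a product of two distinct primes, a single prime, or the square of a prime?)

d = -51 ≡ 1 (mod 4), so O_K = ℤ[(1+√-51)/2] and disc(K) = d = -51.
17 divides disc(K) = -51, so 17 ramifies.

ramified — (17) = 𝔭²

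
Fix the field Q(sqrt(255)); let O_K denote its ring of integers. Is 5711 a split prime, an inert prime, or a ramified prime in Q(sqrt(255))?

5711 splits in O_K

d = 255 ≡ 3 (mod 4), so O_K = ℤ[√255] and disc(K) = 4d = 1020.
5711 ∤ 1020, so 5711 is unramified.
Compute (255/5711) via Euler: 255^((5711-1)/2) mod 5711 = 1, so (255/5711) = 1.
(255/5711) = 1, so 5711 splits.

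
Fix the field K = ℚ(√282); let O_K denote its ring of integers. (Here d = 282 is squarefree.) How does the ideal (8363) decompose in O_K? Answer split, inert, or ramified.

d = 282 ≡ 2 (mod 4), so O_K = ℤ[√282] and disc(K) = 4d = 1128.
8363 ∤ 1128, so 8363 is unramified.
Euler's criterion: 282^4181 mod 8363 = 8362. Thus (282|8363) = -1.
d is a non-residue mod p, hence 8363 remains inert in O_K.

p is inert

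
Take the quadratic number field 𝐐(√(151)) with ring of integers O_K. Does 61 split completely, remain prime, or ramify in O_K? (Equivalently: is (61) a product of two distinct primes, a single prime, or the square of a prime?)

d = 151 ≡ 3 (mod 4), so O_K = ℤ[√151] and disc(K) = 4d = 604.
61 ∤ 604, so 61 is unramified.
Compute (151/61) via Euler: 29^((61-1)/2) mod 61 = 60, so (151/61) = -1.
d is a non-residue mod p, hence 61 remains inert in O_K.

p is inert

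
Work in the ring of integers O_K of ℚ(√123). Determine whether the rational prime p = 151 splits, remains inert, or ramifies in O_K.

split — (151) = 𝔭₁𝔭₂ with 𝔭₁ ≠ 𝔭₂

123 mod 4 = 3, hence disc K = 4·123 = 492 and O_K = ℤ[√123].
151 ∤ 492, so 151 is unramified.
Euler's criterion: 123^75 mod 151 = 1. Thus (123|151) = 1.
Legendre symbol 1 ⇒ 151 is split.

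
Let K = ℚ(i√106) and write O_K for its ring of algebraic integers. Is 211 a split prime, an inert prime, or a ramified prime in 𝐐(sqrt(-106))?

p splits

Since -106 ≢ 1 mod 4, the ring of integers is ℤ[√-106] with discriminant 4·(-106) = -424.
211 ∤ -424, so 211 is unramified.
Euler's criterion: (-106)^105 mod 211 = 1. Thus (-106|211) = 1.
Legendre symbol 1 ⇒ 211 is split.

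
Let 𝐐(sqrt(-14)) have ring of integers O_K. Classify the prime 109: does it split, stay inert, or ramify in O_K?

inert

-14 mod 4 = 2, hence disc K = 4·(-14) = -56 and O_K = ℤ[√-14].
109 ∤ -56, so 109 is unramified.
Legendre symbol by Euler's criterion: (-14/109) ≡ (-14)^54 ≡ 108 (mod 109), i.e. (-14/109) = -1.
Legendre symbol -1 ⇒ 109 is inert.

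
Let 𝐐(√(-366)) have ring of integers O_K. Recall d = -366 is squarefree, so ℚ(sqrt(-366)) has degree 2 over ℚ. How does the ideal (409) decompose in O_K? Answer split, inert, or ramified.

Since -366 ≢ 1 mod 4, the ring of integers is ℤ[√-366] with discriminant 4·(-366) = -1464.
disc(K) = -1464 is not divisible by 409; 409 is unramified.
(-366/409) = 43^204 mod 409 = 408, giving Legendre symbol -1.
d is a non-residue mod p, hence 409 remains inert in O_K.

inert — (409) stays prime in O_K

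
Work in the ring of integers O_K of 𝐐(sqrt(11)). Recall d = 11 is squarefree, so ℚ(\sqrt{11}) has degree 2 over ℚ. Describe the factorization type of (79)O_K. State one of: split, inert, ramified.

Since 11 ≢ 1 mod 4, the ring of integers is ℤ[√11] with discriminant 4·11 = 44.
disc(K) = 44 is not divisible by 79; 79 is unramified.
Compute (11/79) via Euler: 11^((79-1)/2) mod 79 = 1, so (11/79) = 1.
Legendre symbol 1 ⇒ 79 is split.

splits completely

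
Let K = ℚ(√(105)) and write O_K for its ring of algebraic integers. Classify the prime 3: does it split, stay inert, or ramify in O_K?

p ramifies

105 mod 4 = 1, hence disc K = 105 and O_K = ℤ[(1+√105)/2].
disc(K) = 105 = 3·35, so p = 3 is ramified.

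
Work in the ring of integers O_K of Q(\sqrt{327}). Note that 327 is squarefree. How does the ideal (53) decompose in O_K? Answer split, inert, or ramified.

split

d = 327 ≡ 3 (mod 4), so O_K = ℤ[√327] and disc(K) = 4d = 1308.
53 ∤ 1308, so 53 is unramified.
(327/53) = 9^26 mod 53 = 1, giving Legendre symbol 1.
Legendre symbol 1 ⇒ 53 is split.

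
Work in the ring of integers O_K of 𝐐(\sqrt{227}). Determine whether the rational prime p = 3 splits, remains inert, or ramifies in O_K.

inert — (3) stays prime in O_K

Since 227 ≢ 1 mod 4, the ring of integers is ℤ[√227] with discriminant 4·227 = 908.
disc(K) = 908 is not divisible by 3; 3 is unramified.
Euler's criterion: 227^1 mod 3 = 2. Thus (227|3) = -1.
Legendre symbol -1 ⇒ 3 is inert.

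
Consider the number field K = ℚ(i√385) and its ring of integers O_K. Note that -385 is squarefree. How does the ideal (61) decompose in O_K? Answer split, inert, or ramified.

d = -385 ≡ 3 (mod 4), so O_K = ℤ[√-385] and disc(K) = 4d = -1540.
61 ∤ -1540, so 61 is unramified.
Legendre symbol by Euler's criterion: (-385/61) ≡ (-385)^30 ≡ 1 (mod 61), i.e. (-385/61) = 1.
Legendre symbol 1 ⇒ 61 is split.

p splits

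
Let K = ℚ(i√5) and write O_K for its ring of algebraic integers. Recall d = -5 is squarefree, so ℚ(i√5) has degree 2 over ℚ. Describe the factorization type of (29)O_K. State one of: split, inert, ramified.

d = -5 ≡ 3 (mod 4), so O_K = ℤ[√-5] and disc(K) = 4d = -20.
Since gcd(29, -20) = 1 the prime 29 does not ramify.
Euler's criterion: (-5)^14 mod 29 = 1. Thus (-5|29) = 1.
d is a quadratic residue mod p, hence 29 splits in O_K.

split — (29) = 𝔭₁𝔭₂ with 𝔭₁ ≠ 𝔭₂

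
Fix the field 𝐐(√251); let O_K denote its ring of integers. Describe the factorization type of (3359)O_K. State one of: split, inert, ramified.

splits completely

d = 251 ≡ 3 (mod 4), so O_K = ℤ[√251] and disc(K) = 4d = 1004.
disc(K) = 1004 is not divisible by 3359; 3359 is unramified.
Legendre symbol by Euler's criterion: (251/3359) ≡ 251^1679 ≡ 1 (mod 3359), i.e. (251/3359) = 1.
(251/3359) = 1, so 3359 splits.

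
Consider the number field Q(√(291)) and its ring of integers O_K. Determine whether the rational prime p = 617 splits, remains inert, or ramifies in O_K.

p is inert

Since 291 ≢ 1 mod 4, the ring of integers is ℤ[√291] with discriminant 4·291 = 1164.
Since gcd(617, 1164) = 1 the prime 617 does not ramify.
Compute (291/617) via Euler: 291^((617-1)/2) mod 617 = 616, so (291/617) = -1.
Legendre symbol -1 ⇒ 617 is inert.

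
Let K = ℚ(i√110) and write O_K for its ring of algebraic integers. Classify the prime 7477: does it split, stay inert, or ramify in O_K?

inert — (7477) stays prime in O_K

Since -110 ≢ 1 mod 4, the ring of integers is ℤ[√-110] with discriminant 4·(-110) = -440.
Since gcd(7477, -440) = 1 the prime 7477 does not ramify.
Euler's criterion: (-110)^3738 mod 7477 = 7476. Thus (-110|7477) = -1.
(-110/7477) = -1, so 7477 is inert.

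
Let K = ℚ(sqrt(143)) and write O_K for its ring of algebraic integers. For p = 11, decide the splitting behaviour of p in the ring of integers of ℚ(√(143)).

d = 143 ≡ 3 (mod 4), so O_K = ℤ[√143] and disc(K) = 4d = 572.
11 divides disc(K) = 572, so 11 ramifies.

ramified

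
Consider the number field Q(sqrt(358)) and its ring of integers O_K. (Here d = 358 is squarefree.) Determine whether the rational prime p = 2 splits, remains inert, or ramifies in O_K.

d = 358 ≡ 2 (mod 4), so O_K = ℤ[√358] and disc(K) = 4d = 1432.
Ramification test: 2 | 1432. The prime 2 ramifies in K.

2 is ramified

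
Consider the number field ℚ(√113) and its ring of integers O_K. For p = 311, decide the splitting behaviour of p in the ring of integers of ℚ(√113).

113 mod 4 = 1, hence disc K = 113 and O_K = ℤ[(1+√113)/2].
Since gcd(311, 113) = 1 the prime 311 does not ramify.
Euler's criterion: 113^155 mod 311 = 1. Thus (113|311) = 1.
Legendre symbol 1 ⇒ 311 is split.

split — (311) = 𝔭₁𝔭₂ with 𝔭₁ ≠ 𝔭₂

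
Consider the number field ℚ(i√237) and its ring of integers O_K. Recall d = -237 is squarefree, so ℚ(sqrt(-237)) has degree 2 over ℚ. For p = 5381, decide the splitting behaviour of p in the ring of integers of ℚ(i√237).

p is inert

Since -237 ≢ 1 mod 4, the ring of integers is ℤ[√-237] with discriminant 4·(-237) = -948.
Since gcd(5381, -948) = 1 the prime 5381 does not ramify.
(-237/5381) = 5144^2690 mod 5381 = 5380, giving Legendre symbol -1.
(-237/5381) = -1, so 5381 is inert.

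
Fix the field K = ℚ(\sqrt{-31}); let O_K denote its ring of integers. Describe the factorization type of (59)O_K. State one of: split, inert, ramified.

-31 mod 4 = 1, hence disc K = -31 and O_K = ℤ[(1+√-31)/2].
Since gcd(59, -31) = 1 the prime 59 does not ramify.
Compute (-31/59) via Euler: 28^((59-1)/2) mod 59 = 1, so (-31/59) = 1.
(-31/59) = 1, so 59 splits.

59 splits in O_K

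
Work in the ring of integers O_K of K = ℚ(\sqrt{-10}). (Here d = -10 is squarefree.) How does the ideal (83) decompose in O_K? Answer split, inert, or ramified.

-10 mod 4 = 2, hence disc K = 4·(-10) = -40 and O_K = ℤ[√-10].
83 ∤ -40, so 83 is unramified.
Legendre symbol by Euler's criterion: (-10/83) ≡ (-10)^41 ≡ 82 (mod 83), i.e. (-10/83) = -1.
(-10/83) = -1, so 83 is inert.

inert — (83) stays prime in O_K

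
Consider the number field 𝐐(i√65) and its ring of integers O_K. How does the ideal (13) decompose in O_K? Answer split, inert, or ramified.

-65 mod 4 = 3, hence disc K = 4·(-65) = -260 and O_K = ℤ[√-65].
Ramification test: 13 | -260. The prime 13 ramifies in K.

ramified — (13) = 𝔭²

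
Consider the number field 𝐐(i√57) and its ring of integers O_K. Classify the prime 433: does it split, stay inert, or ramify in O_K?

remains prime (inert)

d = -57 ≡ 3 (mod 4), so O_K = ℤ[√-57] and disc(K) = 4d = -228.
433 ∤ -228, so 433 is unramified.
Euler's criterion: (-57)^216 mod 433 = 432. Thus (-57|433) = -1.
Legendre symbol -1 ⇒ 433 is inert.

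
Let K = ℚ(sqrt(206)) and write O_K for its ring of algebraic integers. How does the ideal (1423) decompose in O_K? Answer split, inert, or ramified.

splits completely

Since 206 ≢ 1 mod 4, the ring of integers is ℤ[√206] with discriminant 4·206 = 824.
Since gcd(1423, 824) = 1 the prime 1423 does not ramify.
Compute (206/1423) via Euler: 206^((1423-1)/2) mod 1423 = 1, so (206/1423) = 1.
Legendre symbol 1 ⇒ 1423 is split.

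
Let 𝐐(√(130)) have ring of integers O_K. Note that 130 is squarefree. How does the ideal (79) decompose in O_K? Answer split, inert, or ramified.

split

130 mod 4 = 2, hence disc K = 4·130 = 520 and O_K = ℤ[√130].
Since gcd(79, 520) = 1 the prime 79 does not ramify.
(130/79) = 51^39 mod 79 = 1, giving Legendre symbol 1.
d is a quadratic residue mod p, hence 79 splits in O_K.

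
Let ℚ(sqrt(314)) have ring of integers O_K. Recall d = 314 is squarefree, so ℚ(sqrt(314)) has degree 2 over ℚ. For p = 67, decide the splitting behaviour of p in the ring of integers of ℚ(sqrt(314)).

d = 314 ≡ 2 (mod 4), so O_K = ℤ[√314] and disc(K) = 4d = 1256.
Since gcd(67, 1256) = 1 the prime 67 does not ramify.
Compute (314/67) via Euler: 46^((67-1)/2) mod 67 = 66, so (314/67) = -1.
d is a non-residue mod p, hence 67 remains inert in O_K.

inert — (67) stays prime in O_K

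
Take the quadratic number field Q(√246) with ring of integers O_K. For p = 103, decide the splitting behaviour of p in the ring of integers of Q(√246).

remains prime (inert)

d = 246 ≡ 2 (mod 4), so O_K = ℤ[√246] and disc(K) = 4d = 984.
103 ∤ 984, so 103 is unramified.
Legendre symbol by Euler's criterion: (246/103) ≡ 246^51 ≡ 102 (mod 103), i.e. (246/103) = -1.
Legendre symbol -1 ⇒ 103 is inert.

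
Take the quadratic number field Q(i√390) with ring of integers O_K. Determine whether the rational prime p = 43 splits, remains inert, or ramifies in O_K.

split

-390 mod 4 = 2, hence disc K = 4·(-390) = -1560 and O_K = ℤ[√-390].
43 ∤ -1560, so 43 is unramified.
Compute (-390/43) via Euler: 40^((43-1)/2) mod 43 = 1, so (-390/43) = 1.
d is a quadratic residue mod p, hence 43 splits in O_K.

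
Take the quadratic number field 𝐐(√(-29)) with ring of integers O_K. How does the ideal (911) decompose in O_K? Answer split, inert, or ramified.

-29 mod 4 = 3, hence disc K = 4·(-29) = -116 and O_K = ℤ[√-29].
Since gcd(911, -116) = 1 the prime 911 does not ramify.
Legendre symbol by Euler's criterion: (-29/911) ≡ (-29)^455 ≡ 1 (mod 911), i.e. (-29/911) = 1.
d is a quadratic residue mod p, hence 911 splits in O_K.

splits completely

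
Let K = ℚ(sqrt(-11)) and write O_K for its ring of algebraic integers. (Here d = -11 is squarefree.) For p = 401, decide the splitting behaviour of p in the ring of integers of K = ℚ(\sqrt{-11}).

split — (401) = 𝔭₁𝔭₂ with 𝔭₁ ≠ 𝔭₂

-11 mod 4 = 1, hence disc K = -11 and O_K = ℤ[(1+√-11)/2].
disc(K) = -11 is not divisible by 401; 401 is unramified.
Compute (-11/401) via Euler: 390^((401-1)/2) mod 401 = 1, so (-11/401) = 1.
d is a quadratic residue mod p, hence 401 splits in O_K.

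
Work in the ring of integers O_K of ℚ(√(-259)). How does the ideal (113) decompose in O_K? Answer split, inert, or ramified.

d = -259 ≡ 1 (mod 4), so O_K = ℤ[(1+√-259)/2] and disc(K) = d = -259.
113 ∤ -259, so 113 is unramified.
Euler's criterion: (-259)^56 mod 113 = 112. Thus (-259|113) = -1.
Legendre symbol -1 ⇒ 113 is inert.

inert — (113) stays prime in O_K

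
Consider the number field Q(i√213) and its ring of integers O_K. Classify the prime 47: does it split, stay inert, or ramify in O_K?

-213 mod 4 = 3, hence disc K = 4·(-213) = -852 and O_K = ℤ[√-213].
disc(K) = -852 is not divisible by 47; 47 is unramified.
Euler's criterion: (-213)^23 mod 47 = 46. Thus (-213|47) = -1.
d is a non-residue mod p, hence 47 remains inert in O_K.

p is inert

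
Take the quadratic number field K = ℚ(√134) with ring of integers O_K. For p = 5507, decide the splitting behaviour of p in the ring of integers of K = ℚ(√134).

Since 134 ≢ 1 mod 4, the ring of integers is ℤ[√134] with discriminant 4·134 = 536.
Since gcd(5507, 536) = 1 the prime 5507 does not ramify.
Legendre symbol by Euler's criterion: (134/5507) ≡ 134^2753 ≡ 5506 (mod 5507), i.e. (134/5507) = -1.
Legendre symbol -1 ⇒ 5507 is inert.

inert — (5507) stays prime in O_K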